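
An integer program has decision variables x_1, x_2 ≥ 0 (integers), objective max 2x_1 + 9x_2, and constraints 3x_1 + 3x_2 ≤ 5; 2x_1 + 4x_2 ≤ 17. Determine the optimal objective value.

9

(x_1,x_2)=(0,1): 3·0+3·1=3≤5, 2·0+4·1=4≤17, objective 9.
(x_1,x_2)=(1,0): 3·1+3·0=3≤5, 2·1+4·0=2≤17, objective 2.
(x_1,x_2)=(0,0): 3·0+3·0=0≤5, 2·0+4·0=0≤17, objective 0.
The best lattice point is (0,1), giving 9.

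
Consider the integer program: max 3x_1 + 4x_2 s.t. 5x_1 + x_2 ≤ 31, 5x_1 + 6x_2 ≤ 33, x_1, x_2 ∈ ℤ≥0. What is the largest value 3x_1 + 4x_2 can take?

21

Relaxing integrality, the LP optimum is 22.00 at (x_1,x_2) = (0, 5.5), which is not an integer point.
(x_1,x_2)=(3,3): 5·3+1·3=18≤31, 5·3+6·3=33≤33, objective 21.
(x_1,x_2)=(4,2): 5·4+1·2=22≤31, 5·4+6·2=32≤33, objective 20.
No feasible integer point exceeds 21.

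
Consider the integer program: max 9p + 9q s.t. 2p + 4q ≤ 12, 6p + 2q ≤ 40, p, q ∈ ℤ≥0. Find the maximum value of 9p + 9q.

(p,q)=(6,0): 2·6+4·0=12≤12, 6·6+2·0=36≤40, objective 54.
(p,q)=(5,0): 2·5+4·0=10≤12, 6·5+2·0=30≤40, objective 45.
The best lattice point is (6,0), giving 54.

54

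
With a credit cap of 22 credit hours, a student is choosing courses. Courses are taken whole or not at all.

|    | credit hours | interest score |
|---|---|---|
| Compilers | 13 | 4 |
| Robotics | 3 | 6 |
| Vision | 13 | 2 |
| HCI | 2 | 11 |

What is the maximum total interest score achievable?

21

Allowing fractional choices, the relaxed optimum would be about 21.6, but courses are indivisible.
Robotics + Vision + HCI: credit hours 3 + 13 + 2 = 18 ≤ 22, interest score 6 + 2 + 11 = 19.
Compilers + Robotics + HCI: credit hours 13 + 3 + 2 = 18 ≤ 22, interest score 4 + 6 + 11 = 21.
Best is Compilers, Robotics, and HCI with total interest score 21.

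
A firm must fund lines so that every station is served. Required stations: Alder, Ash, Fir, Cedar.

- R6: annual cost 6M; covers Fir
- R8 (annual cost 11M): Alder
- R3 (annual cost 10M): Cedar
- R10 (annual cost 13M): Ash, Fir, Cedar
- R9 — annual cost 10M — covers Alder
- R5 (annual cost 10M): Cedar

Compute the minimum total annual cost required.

23

Choose R10 and R9: together they cover Alder, Ash, Fir, Cedar — every station.
Total annual cost: 13 + 10 = 23.
No cover costs less than 23.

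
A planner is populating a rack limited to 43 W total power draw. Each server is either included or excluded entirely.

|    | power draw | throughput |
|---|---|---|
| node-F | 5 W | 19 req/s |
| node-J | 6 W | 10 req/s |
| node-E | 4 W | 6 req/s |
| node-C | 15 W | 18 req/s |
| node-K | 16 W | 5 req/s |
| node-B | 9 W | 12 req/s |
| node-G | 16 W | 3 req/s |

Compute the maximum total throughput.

65

Allowing fractional choices, the relaxed optimum would be about 66.2, but servers are indivisible.
node-F + node-J + node-E + node-C + node-B: power draw 5 + 6 + 4 + 15 + 9 = 39 ≤ 43, throughput 19 + 10 + 6 + 18 + 12 = 65.
node-F + node-J + node-C + node-B: power draw 5 + 6 + 15 + 9 = 35 ≤ 43, throughput 19 + 10 + 18 + 12 = 59.
Best is node-F, node-J, node-E, node-C, and node-B with total throughput 65.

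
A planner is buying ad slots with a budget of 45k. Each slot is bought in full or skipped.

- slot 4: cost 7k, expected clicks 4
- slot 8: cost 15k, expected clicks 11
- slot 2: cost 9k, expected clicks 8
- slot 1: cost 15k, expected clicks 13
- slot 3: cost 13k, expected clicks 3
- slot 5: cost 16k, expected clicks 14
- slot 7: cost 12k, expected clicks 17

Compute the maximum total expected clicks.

slot 4 + slot 2 + slot 1 + slot 7: cost 7 + 9 + 15 + 12 = 43 ≤ 45, expected clicks 4 + 8 + 13 + 17 = 42.
slot 4 + slot 2 + slot 5 + slot 7: cost 7 + 9 + 16 + 12 = 44 ≤ 45, expected clicks 4 + 8 + 14 + 17 = 43.
slot 1 + slot 5 + slot 7: cost 15 + 16 + 12 = 43 ≤ 45, expected clicks 13 + 14 + 17 = 44.
Best is slot 1, slot 5, and slot 7 with total expected clicks 44.

44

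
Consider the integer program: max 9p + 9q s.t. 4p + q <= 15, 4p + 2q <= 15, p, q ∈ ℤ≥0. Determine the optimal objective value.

63

The continuous relaxation peaks at (0, 7.5) with value 67.50; rounding to a feasible lattice point costs some objective.
(p,q)=(0,7): 4·0+1·7=7≤15, 4·0+2·7=14≤15, objective 63.
(p,q)=(0,6): 4·0+1·6=6≤15, 4·0+2·6=12≤15, objective 54.
The best lattice point is (0,7), giving 63.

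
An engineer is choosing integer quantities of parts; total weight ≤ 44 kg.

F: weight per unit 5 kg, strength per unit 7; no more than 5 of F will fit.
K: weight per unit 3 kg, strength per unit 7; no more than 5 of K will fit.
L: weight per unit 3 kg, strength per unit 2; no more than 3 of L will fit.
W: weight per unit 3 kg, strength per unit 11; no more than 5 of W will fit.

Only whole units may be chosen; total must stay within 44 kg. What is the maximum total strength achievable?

W has the best ratio (11/3); taking only W gives at most 5×11 = 55 (stopped by the supply cap of 5).
Mixing does better — 2×F, 5×K, 1×L, and 5×W: weight 43 ≤ 44, strength 2·7 + 5·7 + 1·2 + 5·11 = 106.

106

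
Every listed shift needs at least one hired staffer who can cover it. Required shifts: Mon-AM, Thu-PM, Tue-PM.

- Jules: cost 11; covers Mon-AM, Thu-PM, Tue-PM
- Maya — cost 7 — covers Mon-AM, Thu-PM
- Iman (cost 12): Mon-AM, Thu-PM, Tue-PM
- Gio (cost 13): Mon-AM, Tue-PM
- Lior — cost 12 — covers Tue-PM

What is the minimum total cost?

11

Jules alone covers Mon-AM, Thu-PM, Tue-PM — every shift.
Total cost: 11.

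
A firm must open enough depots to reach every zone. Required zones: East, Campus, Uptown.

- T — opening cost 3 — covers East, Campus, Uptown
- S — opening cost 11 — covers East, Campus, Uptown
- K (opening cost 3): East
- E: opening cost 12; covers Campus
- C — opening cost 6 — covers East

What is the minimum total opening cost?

T alone covers East, Campus, Uptown — every zone.
Total opening cost: 3.
No cover costs less than 3.

3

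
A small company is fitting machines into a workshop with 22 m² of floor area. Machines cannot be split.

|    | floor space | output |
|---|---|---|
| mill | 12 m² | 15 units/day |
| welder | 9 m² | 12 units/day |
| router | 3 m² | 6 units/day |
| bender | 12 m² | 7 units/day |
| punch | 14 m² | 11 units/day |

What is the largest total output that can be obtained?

Treat it as a binary knapsack problem.
welder + bender: floor space 9 + 12 = 21 ≤ 22, output 12 + 7 = 19.
mill + welder: floor space 12 + 9 = 21 ≤ 22, output 15 + 12 = 27.
mill + router: floor space 12 + 3 = 15 ≤ 22, output 15 + 6 = 21.
Best is mill and welder with total output 27.

27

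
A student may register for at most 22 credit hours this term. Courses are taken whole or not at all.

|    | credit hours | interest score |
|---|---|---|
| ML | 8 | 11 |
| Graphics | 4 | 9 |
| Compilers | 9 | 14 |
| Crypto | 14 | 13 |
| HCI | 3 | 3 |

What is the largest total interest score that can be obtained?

34

Allowing fractional choices, the relaxed optimum would be about 35.0, but courses are indivisible.
Graphics + Compilers + HCI: credit hours 4 + 9 + 3 = 16 ≤ 22, interest score 9 + 14 + 3 = 26.
ML + Compilers + HCI: credit hours 8 + 9 + 3 = 20 ≤ 22, interest score 11 + 14 + 3 = 28.
ML + Graphics + Compilers: credit hours 8 + 4 + 9 = 21 ≤ 22, interest score 11 + 9 + 14 = 34.
Best is ML, Graphics, and Compilers with total interest score 34.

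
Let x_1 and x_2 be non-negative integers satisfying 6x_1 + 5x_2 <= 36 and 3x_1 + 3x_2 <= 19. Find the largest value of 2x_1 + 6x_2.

(x_1,x_2)=(0,6): 6·0+5·6=30≤36, 3·0+3·6=18≤19, objective 36.
(x_1,x_2)=(1,5): 6·1+5·5=31≤36, 3·1+3·5=18≤19, objective 32.
(x_1,x_2)=(0,5): 6·0+5·5=25≤36, 3·0+3·5=15≤19, objective 30.
No feasible integer point exceeds 36.

36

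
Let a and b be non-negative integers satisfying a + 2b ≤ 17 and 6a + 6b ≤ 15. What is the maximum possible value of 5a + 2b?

(a,b)=(2,0): 1·2+2·0=2≤17, 6·2+6·0=12≤15, objective 10.
(a,b)=(1,1): 1·1+2·1=3≤17, 6·1+6·1=12≤15, objective 7.
The best lattice point is (2,0), giving 10.

10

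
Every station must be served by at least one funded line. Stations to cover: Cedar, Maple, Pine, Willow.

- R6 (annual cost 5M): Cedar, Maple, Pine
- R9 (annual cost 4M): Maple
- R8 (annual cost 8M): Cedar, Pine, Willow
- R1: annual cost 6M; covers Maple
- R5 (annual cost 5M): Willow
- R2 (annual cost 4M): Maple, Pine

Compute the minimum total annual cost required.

10

This is a weighted set-cover instance.
Choose R6 and R5: together they cover Cedar, Maple, Pine, Willow — every station.
Total annual cost: 5 + 5 = 10.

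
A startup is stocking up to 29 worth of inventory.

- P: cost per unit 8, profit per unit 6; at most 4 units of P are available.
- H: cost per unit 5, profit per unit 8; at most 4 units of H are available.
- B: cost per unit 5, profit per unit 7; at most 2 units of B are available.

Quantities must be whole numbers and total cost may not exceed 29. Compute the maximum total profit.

39

H has the best ratio (8/5); taking only H gives at most 4×8 = 32 (stopped by the supply cap of 4).
Mixing does better — 4×H and 1×B: cost 25 ≤ 29, profit 4·8 + 1·7 = 39.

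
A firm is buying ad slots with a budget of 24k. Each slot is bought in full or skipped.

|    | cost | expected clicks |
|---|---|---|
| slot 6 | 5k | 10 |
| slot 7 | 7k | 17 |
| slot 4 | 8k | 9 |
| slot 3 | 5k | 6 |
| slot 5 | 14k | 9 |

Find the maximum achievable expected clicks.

Treat it as a binary knapsack problem.
slot 7 + slot 4 + slot 3: cost 7 + 8 + 5 = 20 ≤ 24, expected clicks 17 + 9 + 6 = 32.
slot 6 + slot 7 + slot 3: cost 5 + 7 + 5 = 17 ≤ 24, expected clicks 10 + 17 + 6 = 33.
slot 6 + slot 7 + slot 4: cost 5 + 7 + 8 = 20 ≤ 24, expected clicks 10 + 17 + 9 = 36.
Best is slot 6, slot 7, and slot 4 with total expected clicks 36.

36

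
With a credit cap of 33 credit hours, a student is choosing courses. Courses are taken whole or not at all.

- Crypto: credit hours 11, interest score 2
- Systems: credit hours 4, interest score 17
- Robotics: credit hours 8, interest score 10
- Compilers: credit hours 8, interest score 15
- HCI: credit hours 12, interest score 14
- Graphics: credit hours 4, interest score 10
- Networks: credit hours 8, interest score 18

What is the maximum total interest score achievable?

70

Allowing fractional choices, the relaxed optimum would be about 71.2, but courses are indivisible.
Systems + Compilers + HCI + Networks: credit hours 4 + 8 + 12 + 8 = 32 ≤ 33, interest score 17 + 15 + 14 + 18 = 64.
Systems + Robotics + Compilers + Graphics + Networks: credit hours 4 + 8 + 8 + 4 + 8 = 32 ≤ 33, interest score 17 + 10 + 15 + 10 + 18 = 70.
Systems + Compilers + Graphics + Networks: credit hours 4 + 8 + 4 + 8 = 24 ≤ 33, interest score 17 + 15 + 10 + 18 = 60.
Best is Systems, Robotics, Compilers, Graphics, and Networks with total interest score 70.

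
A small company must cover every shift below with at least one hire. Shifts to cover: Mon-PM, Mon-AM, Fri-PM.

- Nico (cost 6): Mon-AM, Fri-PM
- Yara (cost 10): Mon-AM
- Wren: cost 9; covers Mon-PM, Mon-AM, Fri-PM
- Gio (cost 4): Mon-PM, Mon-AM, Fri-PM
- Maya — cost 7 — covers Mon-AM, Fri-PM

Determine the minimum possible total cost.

4

Gio alone covers Mon-PM, Mon-AM, Fri-PM — every shift.
Total cost: 4.
No cover costs less than 4.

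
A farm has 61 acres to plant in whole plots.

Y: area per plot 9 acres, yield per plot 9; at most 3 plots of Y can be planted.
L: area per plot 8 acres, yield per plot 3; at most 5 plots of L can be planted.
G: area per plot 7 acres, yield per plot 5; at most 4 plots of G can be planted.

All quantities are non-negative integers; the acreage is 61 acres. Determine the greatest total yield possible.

47

3×Y, 1×L, and 3×G: area 56 ≤ 61, yield 3·9 + 1·3 + 3·5 = 45.
3×Y and 4×G: area 55 ≤ 61, yield 3·9 + 4·5 = 47.
Best is 47.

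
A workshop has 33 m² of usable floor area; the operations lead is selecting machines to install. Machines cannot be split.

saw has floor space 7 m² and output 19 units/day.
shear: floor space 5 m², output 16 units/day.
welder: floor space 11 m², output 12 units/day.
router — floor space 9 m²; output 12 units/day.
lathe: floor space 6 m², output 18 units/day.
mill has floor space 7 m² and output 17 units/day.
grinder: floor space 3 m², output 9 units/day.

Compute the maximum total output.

79

Take saw, shear, lathe, mill, and grinder: floor space 7 + 5 + 6 + 7 + 3 = 28 ≤ 33, output 19 + 16 + 18 + 17 + 9 = 79.
No other feasible combination does better.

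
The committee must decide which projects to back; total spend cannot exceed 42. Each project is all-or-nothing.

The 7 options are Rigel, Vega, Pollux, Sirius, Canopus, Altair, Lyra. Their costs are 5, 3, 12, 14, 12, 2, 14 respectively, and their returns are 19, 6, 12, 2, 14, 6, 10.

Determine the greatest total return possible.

This is an integer program with binary decision variables.
Rigel + Vega + Pollux + Canopus + Altair: cost 5 + 3 + 12 + 12 + 2 = 34 ≤ 42, return 19 + 6 + 12 + 14 + 6 = 57.
Rigel + Vega + Pollux + Altair + Lyra: cost 5 + 3 + 12 + 2 + 14 = 36 ≤ 42, return 19 + 6 + 12 + 6 + 10 = 53.
Rigel + Vega + Canopus + Altair + Lyra: cost 5 + 3 + 12 + 2 + 14 = 36 ≤ 42, return 19 + 6 + 14 + 6 + 10 = 55.
Best is Rigel, Vega, Pollux, Canopus, and Altair with total return 57.

57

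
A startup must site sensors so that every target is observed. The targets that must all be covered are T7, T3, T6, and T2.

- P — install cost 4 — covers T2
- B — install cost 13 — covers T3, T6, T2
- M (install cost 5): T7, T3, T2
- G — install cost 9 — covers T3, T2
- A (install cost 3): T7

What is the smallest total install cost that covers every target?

The greedy cost-per-new-target heuristic would pick M and B for 18, but a cheaper cover exists.
Choose B and A: together they cover T7, T3, T6, T2 — every target.
Total install cost: 13 + 3 = 16.
No cover costs less than 16.

16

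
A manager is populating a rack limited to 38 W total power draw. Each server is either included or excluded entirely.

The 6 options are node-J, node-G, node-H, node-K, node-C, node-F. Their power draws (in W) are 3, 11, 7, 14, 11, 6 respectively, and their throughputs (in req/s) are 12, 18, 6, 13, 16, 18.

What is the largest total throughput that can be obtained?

70

Take node-J, node-G, node-H, node-C, and node-F: power draw 3 + 11 + 7 + 11 + 6 = 38 ≤ 38, throughput 12 + 18 + 6 + 16 + 18 = 70.
No other feasible combination does better.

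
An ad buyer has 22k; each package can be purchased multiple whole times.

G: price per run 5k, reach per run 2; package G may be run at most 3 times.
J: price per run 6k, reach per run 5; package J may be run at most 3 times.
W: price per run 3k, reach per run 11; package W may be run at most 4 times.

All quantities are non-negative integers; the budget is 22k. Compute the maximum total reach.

49

W has the best ratio (11/3); taking only W gives at most 4×11 = 44 (stopped by the supply cap of 4).
Mixing does better — 1×J and 4×W: price 18 ≤ 22, reach 1·5 + 4·11 = 49.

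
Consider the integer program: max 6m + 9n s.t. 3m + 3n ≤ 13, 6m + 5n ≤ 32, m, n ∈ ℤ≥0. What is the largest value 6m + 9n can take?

(m,n)=(0,4): 3·0+3·4=12≤13, 6·0+5·4=20≤32, objective 36.
(m,n)=(1,3): 3·1+3·3=12≤13, 6·1+5·3=21≤32, objective 33.
(m,n)=(0,3): 3·0+3·3=9≤13, 6·0+5·3=15≤32, objective 27.
Maximum is 36 at (m,n)=(0,4).

36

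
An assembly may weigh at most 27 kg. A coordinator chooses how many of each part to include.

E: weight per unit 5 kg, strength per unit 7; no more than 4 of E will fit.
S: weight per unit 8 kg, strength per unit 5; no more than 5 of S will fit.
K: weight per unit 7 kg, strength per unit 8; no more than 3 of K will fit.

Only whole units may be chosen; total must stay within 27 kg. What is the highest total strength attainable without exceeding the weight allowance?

E has the best ratio (7/5); taking only E gives at most 4×7 = 28 (stopped by the supply cap of 4).
Mixing does better — 4×E and 1×K: weight 27 ≤ 27, strength 4·7 + 1·8 = 36.

36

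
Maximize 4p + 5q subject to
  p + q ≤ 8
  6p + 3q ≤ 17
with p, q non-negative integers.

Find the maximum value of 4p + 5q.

(p,q)=(0,5): 1·0+1·5=5≤8, 6·0+3·5=15≤17, objective 25.
(p,q)=(0,4): 1·0+1·4=4≤8, 6·0+3·4=12≤17, objective 20.
No feasible integer point exceeds 25.

25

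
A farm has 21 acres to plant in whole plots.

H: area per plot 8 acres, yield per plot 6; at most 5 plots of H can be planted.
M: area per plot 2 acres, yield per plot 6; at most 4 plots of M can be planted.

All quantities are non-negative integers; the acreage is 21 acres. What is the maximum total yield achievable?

30

This is a bounded integer knapsack.
4×M: area 8 ≤ 21, yield 4·6 = 24.
1×H and 4×M: area 16 ≤ 21, yield 1·6 + 4·6 = 30.
Best is 30.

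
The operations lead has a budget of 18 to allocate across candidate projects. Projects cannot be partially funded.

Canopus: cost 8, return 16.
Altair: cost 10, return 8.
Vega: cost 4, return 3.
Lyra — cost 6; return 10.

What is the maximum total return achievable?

29

Canopus + Vega + Lyra: cost 8 + 4 + 6 = 18 ≤ 18, return 16 + 3 + 10 = 29.
Canopus + Altair: cost 8 + 10 = 18 ≤ 18, return 16 + 8 = 24.
Canopus + Lyra: cost 8 + 6 = 14 ≤ 18, return 16 + 10 = 26.
Best is Canopus, Vega, and Lyra with total return 29.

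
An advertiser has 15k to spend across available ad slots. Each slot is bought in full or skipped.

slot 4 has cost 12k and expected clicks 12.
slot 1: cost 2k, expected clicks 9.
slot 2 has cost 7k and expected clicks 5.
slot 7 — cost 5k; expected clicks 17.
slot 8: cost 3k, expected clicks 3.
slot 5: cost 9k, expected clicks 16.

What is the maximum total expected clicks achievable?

33

Allowing fractional choices, the relaxed optimum would be about 40.2, but ad slots are indivisible.
slot 1 + slot 2 + slot 7: cost 2 + 7 + 5 = 14 ≤ 15, expected clicks 9 + 5 + 17 = 31.
slot 7 + slot 5: cost 5 + 9 = 14 ≤ 15, expected clicks 17 + 16 = 33.
Best is slot 7 and slot 5 with total expected clicks 33.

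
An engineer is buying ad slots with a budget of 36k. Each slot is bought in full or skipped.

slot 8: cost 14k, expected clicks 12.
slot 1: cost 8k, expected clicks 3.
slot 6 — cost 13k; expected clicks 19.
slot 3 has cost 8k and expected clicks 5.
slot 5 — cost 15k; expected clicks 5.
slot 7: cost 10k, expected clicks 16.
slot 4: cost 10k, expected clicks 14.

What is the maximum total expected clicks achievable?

49

Treat it as a binary knapsack problem.
Allowing fractional choices, the relaxed optimum would be about 51.6, but ad slots are indivisible.
slot 6 + slot 7 + slot 4: cost 13 + 10 + 10 = 33 ≤ 36, expected clicks 19 + 16 + 14 = 49.
slot 6 + slot 3 + slot 7: cost 13 + 8 + 10 = 31 ≤ 36, expected clicks 19 + 5 + 16 = 40.
slot 8 + slot 7 + slot 4: cost 14 + 10 + 10 = 34 ≤ 36, expected clicks 12 + 16 + 14 = 42.
Best is slot 6, slot 7, and slot 4 with total expected clicks 49.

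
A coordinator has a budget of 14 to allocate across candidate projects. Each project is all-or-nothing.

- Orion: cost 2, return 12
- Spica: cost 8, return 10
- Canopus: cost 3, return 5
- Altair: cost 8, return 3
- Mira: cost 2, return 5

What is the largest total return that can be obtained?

This is an integer program with binary decision variables.
Orion + Spica + Canopus: cost 2 + 8 + 3 = 13 ≤ 14, return 12 + 10 + 5 = 27.
Orion + Spica + Mira: cost 2 + 8 + 2 = 12 ≤ 14, return 12 + 10 + 5 = 27.
Orion + Canopus + Mira: cost 2 + 3 + 2 = 7 ≤ 14, return 12 + 5 + 5 = 22.
The maximum return is 27; one optimal choice is Orion, Spica, and Mira.

27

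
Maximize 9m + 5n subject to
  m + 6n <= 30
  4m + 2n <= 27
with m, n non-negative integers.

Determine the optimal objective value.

The continuous relaxation peaks at (4.64, 4.23) with value 62.86; rounding to a feasible lattice point costs some objective.
(m,n)=(5,3): 1·5+6·3=23≤30, 4·5+2·3=26≤27, objective 60.
(m,n)=(4,4): 1·4+6·4=28≤30, 4·4+2·4=24≤27, objective 56.
(m,n)=(5,2): 1·5+6·2=17≤30, 4·5+2·2=24≤27, objective 55.
Maximum is 60 at (m,n)=(5,3).

60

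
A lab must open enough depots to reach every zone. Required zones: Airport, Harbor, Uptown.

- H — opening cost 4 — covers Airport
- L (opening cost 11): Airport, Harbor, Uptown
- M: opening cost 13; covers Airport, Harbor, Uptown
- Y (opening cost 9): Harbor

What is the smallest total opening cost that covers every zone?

11

L alone covers Airport, Harbor, Uptown — every zone.
Total opening cost: 11.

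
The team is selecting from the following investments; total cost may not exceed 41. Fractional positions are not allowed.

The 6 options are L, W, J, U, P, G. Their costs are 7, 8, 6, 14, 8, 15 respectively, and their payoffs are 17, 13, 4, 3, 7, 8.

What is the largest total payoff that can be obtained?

L + W + J + G: cost 7 + 8 + 6 + 15 = 36 ≤ 41, payoff 17 + 13 + 4 + 8 = 42.
L + W + P + G: cost 7 + 8 + 8 + 15 = 38 ≤ 41, payoff 17 + 13 + 7 + 8 = 45.
L + W + J + P: cost 7 + 8 + 6 + 8 = 29 ≤ 41, payoff 17 + 13 + 4 + 7 = 41.
Best is L, W, P, and G with total payoff 45.

45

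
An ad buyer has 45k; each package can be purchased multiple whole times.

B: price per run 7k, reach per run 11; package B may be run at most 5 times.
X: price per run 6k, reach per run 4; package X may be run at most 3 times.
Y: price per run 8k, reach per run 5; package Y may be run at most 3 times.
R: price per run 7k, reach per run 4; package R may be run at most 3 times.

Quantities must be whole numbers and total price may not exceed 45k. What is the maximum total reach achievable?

B has the best ratio (11/7); taking only B gives at most 5×11 = 55 (stopped by the supply cap of 5).
Mixing does better — 5×B and 1×Y: price 43 ≤ 45, reach 5·11 + 1·5 = 60.

60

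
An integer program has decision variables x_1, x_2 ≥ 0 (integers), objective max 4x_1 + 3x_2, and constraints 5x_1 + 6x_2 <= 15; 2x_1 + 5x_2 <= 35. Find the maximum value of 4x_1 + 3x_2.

12

(x_1,x_2)=(3,0): 5·3+6·0=15≤15, 2·3+5·0=6≤35, objective 12.
(x_1,x_2)=(2,0): 5·2+6·0=10≤15, 2·2+5·0=4≤35, objective 8.
Maximum is 12 at (x_1,x_2)=(3,0).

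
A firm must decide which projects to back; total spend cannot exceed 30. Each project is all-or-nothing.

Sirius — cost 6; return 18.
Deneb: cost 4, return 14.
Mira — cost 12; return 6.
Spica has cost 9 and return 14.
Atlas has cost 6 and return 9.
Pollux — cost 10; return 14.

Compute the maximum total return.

60

Treat it as a binary knapsack problem.
Take Sirius, Deneb, Spica, and Pollux: cost 6 + 4 + 9 + 10 = 29 ≤ 30, return 18 + 14 + 14 + 14 = 60.
No other feasible combination does better.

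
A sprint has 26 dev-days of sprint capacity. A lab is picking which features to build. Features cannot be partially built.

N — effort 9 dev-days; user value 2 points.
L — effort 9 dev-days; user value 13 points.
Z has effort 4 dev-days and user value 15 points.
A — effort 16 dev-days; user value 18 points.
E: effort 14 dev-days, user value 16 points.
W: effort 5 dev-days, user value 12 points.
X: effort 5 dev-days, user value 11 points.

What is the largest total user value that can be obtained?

51

Take L, Z, W, and X: effort 9 + 4 + 5 + 5 = 23 ≤ 26, user value 13 + 15 + 12 + 11 = 51.
No other feasible combination does better.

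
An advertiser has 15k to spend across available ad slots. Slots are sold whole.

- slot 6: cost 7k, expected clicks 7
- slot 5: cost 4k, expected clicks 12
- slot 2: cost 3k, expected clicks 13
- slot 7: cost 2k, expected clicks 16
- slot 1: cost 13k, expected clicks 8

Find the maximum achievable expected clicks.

41

Take slot 5, slot 2, and slot 7: cost 4 + 3 + 2 = 9 ≤ 15, expected clicks 12 + 13 + 16 = 41.
No other feasible combination does better.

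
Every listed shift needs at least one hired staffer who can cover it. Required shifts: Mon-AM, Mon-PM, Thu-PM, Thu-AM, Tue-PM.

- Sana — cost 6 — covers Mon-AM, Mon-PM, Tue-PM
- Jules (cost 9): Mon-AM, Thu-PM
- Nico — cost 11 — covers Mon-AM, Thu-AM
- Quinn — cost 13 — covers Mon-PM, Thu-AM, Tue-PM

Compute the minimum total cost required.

22

Choose Jules and Quinn: together they cover Mon-AM, Mon-PM, Thu-PM, Thu-AM, Tue-PM — every shift.
Total cost: 9 + 13 = 22.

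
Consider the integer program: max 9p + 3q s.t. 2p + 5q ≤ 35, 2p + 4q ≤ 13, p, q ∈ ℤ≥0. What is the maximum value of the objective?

The continuous relaxation peaks at (6.5, 0) with value 58.50; rounding to a feasible lattice point costs some objective.
(p,q)=(6,0): 2·6+5·0=12≤35, 2·6+4·0=12≤13, objective 54.
(p,q)=(5,0): 2·5+5·0=10≤35, 2·5+4·0=10≤13, objective 45.
No feasible integer point exceeds 54.

54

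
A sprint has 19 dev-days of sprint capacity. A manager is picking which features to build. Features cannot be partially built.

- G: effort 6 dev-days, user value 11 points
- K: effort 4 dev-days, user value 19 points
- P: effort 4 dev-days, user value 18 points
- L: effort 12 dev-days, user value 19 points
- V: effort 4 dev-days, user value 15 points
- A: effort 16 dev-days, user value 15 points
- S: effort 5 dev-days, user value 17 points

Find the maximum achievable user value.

69

This is an integer program with binary decision variables.
K + P + V + S: effort 4 + 4 + 4 + 5 = 17 ≤ 19, user value 19 + 18 + 15 + 17 = 69.
G + K + P + S: effort 6 + 4 + 4 + 5 = 19 ≤ 19, user value 11 + 19 + 18 + 17 = 65.
Best is K, P, V, and S with total user value 69.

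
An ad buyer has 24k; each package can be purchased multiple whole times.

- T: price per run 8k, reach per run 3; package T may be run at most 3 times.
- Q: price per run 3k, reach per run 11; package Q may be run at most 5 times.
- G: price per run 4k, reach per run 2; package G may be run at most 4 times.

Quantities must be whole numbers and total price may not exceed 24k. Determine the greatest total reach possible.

59

Q has the best ratio (11/3); taking only Q gives at most 5×11 = 55 (stopped by the supply cap of 5).
Mixing does better — 5×Q and 2×G: price 23 ≤ 24, reach 5·11 + 2·2 = 59.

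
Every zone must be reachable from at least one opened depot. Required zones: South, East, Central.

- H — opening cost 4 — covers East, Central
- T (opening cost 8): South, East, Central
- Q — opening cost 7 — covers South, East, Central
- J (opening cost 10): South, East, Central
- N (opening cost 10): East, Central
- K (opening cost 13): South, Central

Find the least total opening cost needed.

The greedy cost-per-new-zone heuristic would pick H and Q for 11, but a cheaper cover exists.
Q alone covers South, East, Central — every zone.
Total opening cost: 7.
No cover costs less than 7.

7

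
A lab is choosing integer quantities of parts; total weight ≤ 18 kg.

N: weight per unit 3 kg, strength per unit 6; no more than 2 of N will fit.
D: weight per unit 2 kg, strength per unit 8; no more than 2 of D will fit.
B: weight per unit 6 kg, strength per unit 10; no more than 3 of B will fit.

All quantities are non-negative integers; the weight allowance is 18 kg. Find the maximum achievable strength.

This is a bounded integer knapsack.
2×N, 2×D, and 1×B: weight 16 ≤ 18, strength 2·6 + 2·8 + 1·10 = 38.
2×D and 2×B: weight 16 ≤ 18, strength 2·8 + 2·10 = 36.
Best is 38.

38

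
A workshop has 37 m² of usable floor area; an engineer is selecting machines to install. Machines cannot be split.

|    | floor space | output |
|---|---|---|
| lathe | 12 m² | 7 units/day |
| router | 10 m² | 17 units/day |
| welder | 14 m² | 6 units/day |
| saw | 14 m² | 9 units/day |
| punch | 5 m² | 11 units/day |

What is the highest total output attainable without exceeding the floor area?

37

router + saw + punch: floor space 10 + 14 + 5 = 29 ≤ 37, output 17 + 9 + 11 = 37.
lathe + router + punch: floor space 12 + 10 + 5 = 27 ≤ 37, output 7 + 17 + 11 = 35.
router + welder + punch: floor space 10 + 14 + 5 = 29 ≤ 37, output 17 + 6 + 11 = 34.
Best is router, saw, and punch with total output 37.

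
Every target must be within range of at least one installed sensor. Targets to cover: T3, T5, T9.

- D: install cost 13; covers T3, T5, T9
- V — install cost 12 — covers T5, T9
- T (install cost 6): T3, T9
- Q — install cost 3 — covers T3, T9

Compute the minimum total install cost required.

The greedy cost-per-new-target heuristic would pick Q and V for 15, but a cheaper cover exists.
D alone covers T3, T5, T9 — every target.
Total install cost: 13.
No cover costs less than 13.

13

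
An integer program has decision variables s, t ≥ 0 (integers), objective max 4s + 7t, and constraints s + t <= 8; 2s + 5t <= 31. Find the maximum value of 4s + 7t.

47

(s,t)=(3,5): 1·3+1·5=8≤8, 2·3+5·5=31≤31, objective 47.
(s,t)=(4,4): 1·4+1·4=8≤8, 2·4+5·4=28≤31, objective 44.
(s,t)=(2,5): 1·2+1·5=7≤8, 2·2+5·5=29≤31, objective 43.
No feasible integer point exceeds 47.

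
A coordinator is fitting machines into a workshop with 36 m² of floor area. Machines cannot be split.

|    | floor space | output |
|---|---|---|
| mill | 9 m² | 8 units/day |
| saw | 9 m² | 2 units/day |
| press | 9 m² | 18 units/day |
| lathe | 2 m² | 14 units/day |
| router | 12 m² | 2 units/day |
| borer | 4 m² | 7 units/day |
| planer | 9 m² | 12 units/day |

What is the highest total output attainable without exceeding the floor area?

59

saw + press + lathe + borer + planer: floor space 9 + 9 + 2 + 4 + 9 = 33 ≤ 36, output 2 + 18 + 14 + 7 + 12 = 53.
mill + press + lathe + borer + planer: floor space 9 + 9 + 2 + 4 + 9 = 33 ≤ 36, output 8 + 18 + 14 + 7 + 12 = 59.
Best is mill, press, lathe, borer, and planer with total output 59.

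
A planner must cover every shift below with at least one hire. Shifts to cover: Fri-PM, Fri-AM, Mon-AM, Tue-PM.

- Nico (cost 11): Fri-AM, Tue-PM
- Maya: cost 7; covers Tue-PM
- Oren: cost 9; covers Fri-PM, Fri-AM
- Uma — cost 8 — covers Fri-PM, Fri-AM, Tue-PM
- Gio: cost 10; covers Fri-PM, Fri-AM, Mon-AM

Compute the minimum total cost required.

Choose Maya and Gio: together they cover Fri-PM, Fri-AM, Mon-AM, Tue-PM — every shift.
Total cost: 7 + 10 = 17.

17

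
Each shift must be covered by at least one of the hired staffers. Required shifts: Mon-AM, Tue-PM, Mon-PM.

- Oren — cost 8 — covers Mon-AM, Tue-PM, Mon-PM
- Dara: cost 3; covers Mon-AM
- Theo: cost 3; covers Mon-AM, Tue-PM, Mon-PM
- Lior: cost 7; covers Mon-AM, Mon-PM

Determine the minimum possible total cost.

3

This is an integer covering problem.
Theo alone covers Mon-AM, Tue-PM, Mon-PM — every shift.
Total cost: 3.
No cover costs less than 3.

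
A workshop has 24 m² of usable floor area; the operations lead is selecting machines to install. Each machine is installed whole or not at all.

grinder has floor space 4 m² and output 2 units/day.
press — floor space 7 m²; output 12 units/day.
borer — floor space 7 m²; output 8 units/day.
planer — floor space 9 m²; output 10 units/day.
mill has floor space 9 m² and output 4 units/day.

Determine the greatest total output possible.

press + borer + mill: floor space 7 + 7 + 9 = 23 ≤ 24, output 12 + 8 + 4 = 24.
press + borer + planer: floor space 7 + 7 + 9 = 23 ≤ 24, output 12 + 8 + 10 = 30.
grinder + press + planer: floor space 4 + 7 + 9 = 20 ≤ 24, output 2 + 12 + 10 = 24.
Best is press, borer, and planer with total output 30.

30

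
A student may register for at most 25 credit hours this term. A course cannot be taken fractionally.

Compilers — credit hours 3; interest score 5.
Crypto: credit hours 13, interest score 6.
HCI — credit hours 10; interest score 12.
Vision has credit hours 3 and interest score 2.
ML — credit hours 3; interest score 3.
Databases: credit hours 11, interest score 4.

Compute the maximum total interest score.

Compilers + HCI + Vision + ML: credit hours 3 + 10 + 3 + 3 = 19 ≤ 25, interest score 5 + 12 + 2 + 3 = 22.
Compilers + HCI + ML: credit hours 3 + 10 + 3 = 16 ≤ 25, interest score 5 + 12 + 3 = 20.
Compilers + HCI + Databases: credit hours 3 + 10 + 11 = 24 ≤ 25, interest score 5 + 12 + 4 = 21.
Best is Compilers, HCI, Vision, and ML with total interest score 22.

22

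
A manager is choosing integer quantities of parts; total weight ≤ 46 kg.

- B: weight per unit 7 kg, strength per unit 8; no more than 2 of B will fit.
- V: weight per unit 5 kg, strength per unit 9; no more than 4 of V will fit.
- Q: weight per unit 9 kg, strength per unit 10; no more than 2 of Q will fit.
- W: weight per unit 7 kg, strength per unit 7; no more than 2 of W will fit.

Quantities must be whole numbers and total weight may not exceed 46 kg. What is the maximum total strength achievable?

V has the best ratio (9/5); taking only V gives at most 4×9 = 36 (stopped by the supply cap of 4).
Mixing does better — 1×B, 4×V, and 2×Q: weight 45 ≤ 46, strength 1·8 + 4·9 + 2·10 = 64.

64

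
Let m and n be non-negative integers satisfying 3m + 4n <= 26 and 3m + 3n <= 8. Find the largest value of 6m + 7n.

The continuous relaxation peaks at (0, 2.67) with value 18.67; rounding to a feasible lattice point costs some objective.
(m,n)=(0,2): 3·0+4·2=8≤26, 3·0+3·2=6≤8, objective 14.
(m,n)=(1,1): 3·1+4·1=7≤26, 3·1+3·1=6≤8, objective 13.
(m,n)=(0,1): 3·0+4·1=4≤26, 3·0+3·1=3≤8, objective 7.
No feasible integer point exceeds 14.

14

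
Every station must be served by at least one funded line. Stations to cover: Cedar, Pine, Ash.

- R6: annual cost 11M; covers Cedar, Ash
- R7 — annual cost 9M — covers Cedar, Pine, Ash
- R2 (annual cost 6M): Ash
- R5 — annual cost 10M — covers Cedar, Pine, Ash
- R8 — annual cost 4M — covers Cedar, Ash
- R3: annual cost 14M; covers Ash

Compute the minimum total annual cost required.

R7 alone covers Cedar, Pine, Ash — every station.
Total annual cost: 9.

9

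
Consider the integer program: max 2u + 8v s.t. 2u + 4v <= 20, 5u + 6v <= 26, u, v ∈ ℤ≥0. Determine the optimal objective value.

(u,v)=(0,4): 2·0+4·4=16≤20, 5·0+6·4=24≤26, objective 32.
(u,v)=(1,3): 2·1+4·3=14≤20, 5·1+6·3=23≤26, objective 26.
No feasible integer point exceeds 32.

32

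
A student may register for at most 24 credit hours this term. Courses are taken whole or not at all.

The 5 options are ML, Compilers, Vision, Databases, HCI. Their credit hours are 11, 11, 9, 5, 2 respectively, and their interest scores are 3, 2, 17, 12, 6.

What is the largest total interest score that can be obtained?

35

This is a 0-1 knapsack instance.
Allowing fractional choices, the relaxed optimum would be about 37.2, but courses are indivisible.
Vision + Databases: credit hours 9 + 5 = 14 ≤ 24, interest score 17 + 12 = 29.
Vision + Databases + HCI: credit hours 9 + 5 + 2 = 16 ≤ 24, interest score 17 + 12 + 6 = 35.
Best is Vision, Databases, and HCI with total interest score 35.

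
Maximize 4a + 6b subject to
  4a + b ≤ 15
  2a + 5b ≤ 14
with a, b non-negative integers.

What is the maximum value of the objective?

The continuous relaxation peaks at (3.39, 1.44) with value 22.22; rounding to a feasible lattice point costs some objective.
(a,b)=(2,2): 4·2+1·2=10≤15, 2·2+5·2=14≤14, objective 20.
(a,b)=(3,1): 4·3+1·1=13≤15, 2·3+5·1=11≤14, objective 18.
(a,b)=(1,2): 4·1+1·2=6≤15, 2·1+5·2=12≤14, objective 16.
No feasible integer point exceeds 20.

20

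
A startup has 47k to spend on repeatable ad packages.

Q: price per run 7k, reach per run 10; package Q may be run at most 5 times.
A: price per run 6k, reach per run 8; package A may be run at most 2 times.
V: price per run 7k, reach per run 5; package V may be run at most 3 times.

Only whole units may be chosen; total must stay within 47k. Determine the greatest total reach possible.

66

4×Q, 2×A, and 1×V: price 47 ≤ 47, reach 4·10 + 2·8 + 1·5 = 61.
5×Q and 2×A: price 47 ≤ 47, reach 5·10 + 2·8 = 66.
Best is 66.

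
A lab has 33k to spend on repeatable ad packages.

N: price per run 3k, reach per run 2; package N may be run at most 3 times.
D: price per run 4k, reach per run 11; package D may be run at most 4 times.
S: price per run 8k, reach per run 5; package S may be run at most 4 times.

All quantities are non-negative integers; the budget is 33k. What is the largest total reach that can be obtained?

This is a bounded integer knapsack.
Take 3×N, 4×D, and 1×S: price 33 ≤ 33, reach 3·2 + 4·11 + 1·5 = 55.
D has the best ratio (11/4) and is taken to its limit of 4; remaining capacity is filled optimally with the others.

55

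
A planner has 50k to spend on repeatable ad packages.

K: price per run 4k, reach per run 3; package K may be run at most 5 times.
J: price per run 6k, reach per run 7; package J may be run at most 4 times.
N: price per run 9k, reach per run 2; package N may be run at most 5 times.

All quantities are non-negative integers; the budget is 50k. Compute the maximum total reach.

43

This is a bounded integer knapsack.
Take 5×K and 4×J: price 44 ≤ 50, reach 5·3 + 4·7 = 43.
J has the best ratio (7/6) and is taken to its limit of 4; remaining capacity is filled optimally with the others.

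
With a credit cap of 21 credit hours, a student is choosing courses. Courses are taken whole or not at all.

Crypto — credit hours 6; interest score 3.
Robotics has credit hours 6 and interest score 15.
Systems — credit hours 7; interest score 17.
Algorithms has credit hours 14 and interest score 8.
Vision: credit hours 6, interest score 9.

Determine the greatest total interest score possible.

Robotics + Systems + Vision: credit hours 6 + 7 + 6 = 19 ≤ 21, interest score 15 + 17 + 9 = 41.
Crypto + Robotics + Systems: credit hours 6 + 6 + 7 = 19 ≤ 21, interest score 3 + 15 + 17 = 35.
Best is Robotics, Systems, and Vision with total interest score 41.

41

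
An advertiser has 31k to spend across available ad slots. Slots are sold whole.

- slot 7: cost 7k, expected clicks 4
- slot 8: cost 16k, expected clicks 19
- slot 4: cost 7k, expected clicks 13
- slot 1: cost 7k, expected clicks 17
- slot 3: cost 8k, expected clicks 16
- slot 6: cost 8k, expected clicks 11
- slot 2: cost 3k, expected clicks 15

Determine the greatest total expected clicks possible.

61

slot 1 + slot 3 + slot 6 + slot 2: cost 7 + 8 + 8 + 3 = 26 ≤ 31, expected clicks 17 + 16 + 11 + 15 = 59.
slot 4 + slot 1 + slot 3 + slot 2: cost 7 + 7 + 8 + 3 = 25 ≤ 31, expected clicks 13 + 17 + 16 + 15 = 61.
Best is slot 4, slot 1, slot 3, and slot 2 with total expected clicks 61.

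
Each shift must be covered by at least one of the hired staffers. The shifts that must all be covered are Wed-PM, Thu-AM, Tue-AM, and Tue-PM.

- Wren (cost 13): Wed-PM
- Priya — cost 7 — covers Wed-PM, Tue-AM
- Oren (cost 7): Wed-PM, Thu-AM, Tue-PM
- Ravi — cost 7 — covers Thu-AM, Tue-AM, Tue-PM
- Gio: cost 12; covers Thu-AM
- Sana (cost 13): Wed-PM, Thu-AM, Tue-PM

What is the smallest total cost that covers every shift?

This is an integer covering problem.
Choose Priya and Oren: together they cover Wed-PM, Thu-AM, Tue-AM, Tue-PM — every shift.
Total cost: 7 + 7 = 14.

14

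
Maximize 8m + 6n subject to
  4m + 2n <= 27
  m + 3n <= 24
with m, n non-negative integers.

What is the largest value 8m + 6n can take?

The continuous relaxation peaks at (3.3, 6.9) with value 67.80; rounding to a feasible lattice point costs some objective.
(m,n)=(3,7): 4·3+2·7=26≤27, 1·3+3·7=24≤24, objective 66.
(m,n)=(4,5): 4·4+2·5=26≤27, 1·4+3·5=19≤24, objective 62.
(m,n)=(3,6): 4·3+2·6=24≤27, 1·3+3·6=21≤24, objective 60.
No feasible integer point exceeds 66.

66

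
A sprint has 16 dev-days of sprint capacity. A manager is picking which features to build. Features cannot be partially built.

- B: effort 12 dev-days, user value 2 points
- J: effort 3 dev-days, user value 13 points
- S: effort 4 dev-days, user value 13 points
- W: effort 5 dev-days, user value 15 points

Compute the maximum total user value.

This is an integer program with binary decision variables.
J + W: effort 3 + 5 = 8 ≤ 16, user value 13 + 15 = 28.
J + S + W: effort 3 + 4 + 5 = 12 ≤ 16, user value 13 + 13 + 15 = 41.
S + W: effort 4 + 5 = 9 ≤ 16, user value 13 + 15 = 28.
Best is J, S, and W with total user value 41.

41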